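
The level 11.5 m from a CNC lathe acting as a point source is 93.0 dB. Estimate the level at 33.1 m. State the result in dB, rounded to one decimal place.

For a point source, L₂ = L₁ − 20·log₁₀(r₂/r₁).
L₂ = 93.0 − 20·log₁₀(33.1/11.5) = 93.0 − 9.183 = 83.82 dB.

83.8 dB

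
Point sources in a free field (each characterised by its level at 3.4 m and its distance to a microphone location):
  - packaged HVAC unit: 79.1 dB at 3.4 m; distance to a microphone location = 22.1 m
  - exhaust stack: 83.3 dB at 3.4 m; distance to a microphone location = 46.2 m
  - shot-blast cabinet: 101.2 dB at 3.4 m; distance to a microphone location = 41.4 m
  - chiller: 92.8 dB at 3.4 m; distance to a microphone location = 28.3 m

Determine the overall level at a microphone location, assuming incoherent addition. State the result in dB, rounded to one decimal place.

Apply inverse-square spreading to bring every level to the receiver, then sum 10^(L/10).
packaged HVAC unit: 79.1 − 20·log₁₀(22.1/3.4) = 79.1 − 16.26 = 62.84 dB.
exhaust stack: 83.3 − 20·log₁₀(46.2/3.4) = 83.3 − 22.66 = 60.64 dB.
shot-blast cabinet: 101.2 − 20·log₁₀(41.4/3.4) = 101.2 − 21.71 = 79.49 dB.
chiller: 92.8 − 20·log₁₀(28.3/3.4) = 92.8 − 18.41 = 74.39 dB.
Σ 10^(L/10) = 1.195e+08 → L_total = 10·log₁₀(1.195e+08) = 80.77 dB.

80.8 dB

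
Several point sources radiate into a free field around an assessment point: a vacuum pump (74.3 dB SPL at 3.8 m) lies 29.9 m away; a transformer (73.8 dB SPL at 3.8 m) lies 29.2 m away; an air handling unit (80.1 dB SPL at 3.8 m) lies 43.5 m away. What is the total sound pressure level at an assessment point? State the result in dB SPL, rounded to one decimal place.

62.1 dB SPL

Apply inverse-square spreading to bring every level to the receiver, then sum 10^(L/10).
vacuum pump: 74.3 − 20·log₁₀(29.9/3.8) = 74.3 − 17.92 = 56.38 dB SPL.
transformer: 73.8 − 20·log₁₀(29.2/3.8) = 73.8 − 17.71 = 56.09 dB SPL.
air handling unit: 80.1 − 20·log₁₀(43.5/3.8) = 80.1 − 21.17 = 58.93 dB SPL.
Σ 10^(L/10) = 1.622e+06 → L_total = 10·log₁₀(1.622e+06) = 62.10 dB SPL.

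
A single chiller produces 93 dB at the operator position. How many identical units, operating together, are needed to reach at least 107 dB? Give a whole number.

N identical sources give L₁ + 10·log₁₀ N, so require 10·log₁₀ N ≥ 107 − 93 = 14.0 dB.
N ≥ 10^(14.0/10) = 25.119, so N = 26.

26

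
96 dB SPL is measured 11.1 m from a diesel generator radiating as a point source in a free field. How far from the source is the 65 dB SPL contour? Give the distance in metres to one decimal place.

393.8 m

The 31.0 dB drop corresponds to a distance ratio of 10^(31.0/20) for a point source.
r₂ = 11.1·10^((96−65)/20) = 11.1·10^(31.0/20) = 393.84 m.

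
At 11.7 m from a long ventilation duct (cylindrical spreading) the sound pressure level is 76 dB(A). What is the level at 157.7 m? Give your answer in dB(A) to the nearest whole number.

For a line source, L₂ = L₁ − 10·log₁₀(r₂/r₁).
L₂ = 76 − 10·log₁₀(157.7/11.7) = 76 − 11.296 = 64.70 dB(A).

65 dB(A)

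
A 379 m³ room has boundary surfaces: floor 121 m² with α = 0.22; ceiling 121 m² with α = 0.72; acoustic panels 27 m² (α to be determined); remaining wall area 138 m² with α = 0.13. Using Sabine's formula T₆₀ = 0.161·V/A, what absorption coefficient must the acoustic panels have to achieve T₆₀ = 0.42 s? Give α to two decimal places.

0.50

A = 0.161·V/T₆₀ = 0.161·379/0.42 = 145.28 m² sabins.
Absorption from the other surfaces = 121·0.22 + 121·0.72 + 138·0.13 = 131.68 m², so the acoustic panels must supply 13.60 m² over 27 m².
α = 13.60/27 = 0.504.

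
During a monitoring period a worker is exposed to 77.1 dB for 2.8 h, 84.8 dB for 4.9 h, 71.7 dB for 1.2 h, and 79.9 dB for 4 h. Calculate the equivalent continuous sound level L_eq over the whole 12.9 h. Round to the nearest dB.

82 dB

L_eq = 10·log₁₀[(1/T)·Σ tᵢ·10^(Lᵢ/10)] with T = 12.9 h.
Σ tᵢ·10^(Lᵢ/10) = 2.8·10^(77.1/10) + 4.9·10^(84.8/10) + 1.2·10^(71.7/10) + 4·10^(79.9/10) = 2.032e+09.
L_eq = 10·log₁₀(2.032e+09/12.9) = 81.97 dB.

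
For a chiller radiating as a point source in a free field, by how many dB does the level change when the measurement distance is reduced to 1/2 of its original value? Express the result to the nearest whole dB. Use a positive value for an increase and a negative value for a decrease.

+6 dB

A point source loses 6 dB per doubling of distance; generally ΔL = −20·log₁₀(r₂/r₁).
ΔL = −20·log₁₀(0.5) = +6.02 dB.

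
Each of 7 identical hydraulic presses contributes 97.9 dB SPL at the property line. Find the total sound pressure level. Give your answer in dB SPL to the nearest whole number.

L_total = L₁ + 10·log₁₀ N for N identical incoherent sources.
L_total = 97.9 + 10·log₁₀(7) = 97.9 + 8.451 = 106.35 dB SPL.

106 dB SPL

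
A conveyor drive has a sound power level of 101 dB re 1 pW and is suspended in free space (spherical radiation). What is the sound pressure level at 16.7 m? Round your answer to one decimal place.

65.6 dB

The power spreads over a sphere of area 4π·r², so L_p = L_w − 10·log₁₀(4π·r²).
4π·r² = 3505 m², 10·log₁₀ of that is 35.446 dB.
L_p = 101 − 35.446 = 65.55 dB.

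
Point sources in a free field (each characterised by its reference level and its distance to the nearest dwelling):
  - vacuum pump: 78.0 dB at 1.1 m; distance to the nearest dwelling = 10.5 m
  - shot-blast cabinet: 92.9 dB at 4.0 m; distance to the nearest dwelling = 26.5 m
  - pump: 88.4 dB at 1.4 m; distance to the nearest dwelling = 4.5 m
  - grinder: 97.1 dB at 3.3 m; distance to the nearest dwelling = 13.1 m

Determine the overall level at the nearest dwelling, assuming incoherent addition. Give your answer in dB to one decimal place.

86.4 dB

Propagate each source to the receiver with L = L_ref − 20·log₁₀(r/r_ref), then add intensities.
vacuum pump: 78.0 − 20·log₁₀(10.5/1.1) = 78.0 − 19.60 = 58.40 dB.
shot-blast cabinet: 92.9 − 20·log₁₀(26.5/4.0) = 92.9 − 16.42 = 76.48 dB.
pump: 88.4 − 20·log₁₀(4.5/1.4) = 88.4 − 10.14 = 78.26 dB.
grinder: 97.1 − 20·log₁₀(13.1/3.3) = 97.1 − 11.98 = 85.12 dB.
Σ 10^(L/10) = 4.375e+08 → L_total = 10·log₁₀(4.375e+08) = 86.41 dB.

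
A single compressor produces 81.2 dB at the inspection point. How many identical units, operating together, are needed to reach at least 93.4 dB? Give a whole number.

17

The shortfall is 93.4 − 81.2 = 12.2 dB, and N units add 10·log₁₀ N, so need 10·log₁₀ N ≥ 12.2.
N ≥ 10^(12.2/10) = 16.596, so N = 17.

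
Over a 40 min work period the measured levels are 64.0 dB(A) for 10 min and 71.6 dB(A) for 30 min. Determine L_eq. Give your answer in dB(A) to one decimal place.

The energy average is taken in the linear domain: L_eq = 10·log₁₀[(Σ tᵢ·10^(Lᵢ/10))/T], T = 40 min.
Σ tᵢ·10^(Lᵢ/10) = 10·10^(64.0/10) + 30·10^(71.6/10) = 4.588e+08.
L_eq = 10·log₁₀(4.588e+08/40) = 70.60 dB(A).

70.6 dB(A)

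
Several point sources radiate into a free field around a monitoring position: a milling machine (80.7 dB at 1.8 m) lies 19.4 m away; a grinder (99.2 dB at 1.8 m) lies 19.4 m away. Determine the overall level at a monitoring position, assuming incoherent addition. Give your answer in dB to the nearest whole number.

First find each source's level at the receiver (point-source: −20·log₁₀(r/r_ref)), then combine on an intensity basis.
milling machine: 80.7 − 20·log₁₀(19.4/1.8) = 80.7 − 20.65 = 60.05 dB.
grinder: 99.2 − 20·log₁₀(19.4/1.8) = 99.2 − 20.65 = 78.55 dB.
Σ 10^(L/10) = 7.262e+07 → L_total = 10·log₁₀(7.262e+07) = 78.61 dB.

79 dB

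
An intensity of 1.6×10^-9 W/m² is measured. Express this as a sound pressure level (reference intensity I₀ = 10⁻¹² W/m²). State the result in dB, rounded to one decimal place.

I/I₀ = 1.6×10^-9/10⁻¹² = 1.6×10^3, and L = 10·log₁₀(I/I₀).
L = 10·(0.2041 + 3) = 32.04 dB.

32.0 dB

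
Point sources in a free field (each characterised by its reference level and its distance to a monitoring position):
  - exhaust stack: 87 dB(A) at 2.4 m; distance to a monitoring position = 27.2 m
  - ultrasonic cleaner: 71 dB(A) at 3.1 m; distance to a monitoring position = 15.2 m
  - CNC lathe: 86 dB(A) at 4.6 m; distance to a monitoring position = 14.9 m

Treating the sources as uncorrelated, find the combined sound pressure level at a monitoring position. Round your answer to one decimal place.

First find each source's level at the receiver (point-source: −20·log₁₀(r/r_ref)), then combine on an intensity basis.
exhaust stack: 87 − 20·log₁₀(27.2/2.4) = 87 − 21.09 = 65.91 dB(A).
ultrasonic cleaner: 71 − 20·log₁₀(15.2/3.1) = 71 − 13.81 = 57.19 dB(A).
CNC lathe: 86 − 20·log₁₀(14.9/4.6) = 86 − 10.21 = 75.79 dB(A).
Σ 10^(L/10) = 4.237e+07 → L_total = 10·log₁₀(4.237e+07) = 76.27 dB(A).

76.3 dB(A)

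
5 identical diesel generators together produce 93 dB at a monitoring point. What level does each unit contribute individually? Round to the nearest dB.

For N identical incoherent sources L_total = L₁ + 10·log₁₀ N, so L₁ = 93 − 10·log₁₀(5) = 93 − 6.990.

86 dB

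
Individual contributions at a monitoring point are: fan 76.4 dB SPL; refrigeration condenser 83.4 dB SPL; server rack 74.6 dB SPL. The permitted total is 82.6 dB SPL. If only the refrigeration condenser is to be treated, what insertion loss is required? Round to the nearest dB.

Fixed contribution from the other sources: Σ 10^(L/10) = 10^(76.4/10) + 10^(74.6/10) = 7.249e+07 (78.60 dB SPL).
The limit corresponds to 10^(82.6/10) = 1.820e+08; subtracting the fixed part leaves 1.095e+08 for the refrigeration condenser, i.e. 80.39 dB SPL.
Required insertion loss = 83.4 − 80.39 = 3.01 dB.

3 dB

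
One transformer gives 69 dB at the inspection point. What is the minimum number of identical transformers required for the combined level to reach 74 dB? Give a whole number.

4

N identical sources give L₁ + 10·log₁₀ N, so require 10·log₁₀ N ≥ 74 − 69 = 5.0 dB.
N ≥ 10^(5.0/10) = 3.162, so N = 4.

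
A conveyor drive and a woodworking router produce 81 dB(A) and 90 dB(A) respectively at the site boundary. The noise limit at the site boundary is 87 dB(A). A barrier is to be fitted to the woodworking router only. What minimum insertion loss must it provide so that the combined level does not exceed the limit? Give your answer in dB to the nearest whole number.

Fixed contribution from the other source: Σ 10^(L/10) = 10^(81/10) = 1.259e+08 (81.00 dB(A)).
The limit corresponds to 10^(87/10) = 5.012e+08; subtracting the fixed part leaves 3.753e+08 for the woodworking router, i.e. 85.74 dB(A).
Required insertion loss = 90 − 85.74 = 4.26 dB.

4 dB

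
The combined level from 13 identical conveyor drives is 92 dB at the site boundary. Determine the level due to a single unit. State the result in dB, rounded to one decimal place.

13 equal contributions raise the level by 10·log₁₀ 13 = 11.139 dB, so each unit alone gives 92 − 11.139.

80.9 dB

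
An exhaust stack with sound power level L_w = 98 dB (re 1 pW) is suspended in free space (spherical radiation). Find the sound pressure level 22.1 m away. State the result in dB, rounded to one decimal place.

60.1 dB

Free-field spherical radiation: L_p = L_w − 10·log₁₀(4π·r²), r = 22.1 m.
4π·r² = 6138 m², 10·log₁₀ of that is 37.880 dB.
L_p = 98 − 37.880 = 60.12 dB.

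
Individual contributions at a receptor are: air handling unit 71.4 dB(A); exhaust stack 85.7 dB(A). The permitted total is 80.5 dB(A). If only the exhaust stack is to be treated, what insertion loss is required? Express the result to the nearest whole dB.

6 dB

Fixed contribution from the other source: Σ 10^(L/10) = 10^(71.4/10) = 1.380e+07 (71.40 dB(A)).
The limit corresponds to 10^(80.5/10) = 1.122e+08; subtracting the fixed part leaves 9.840e+07 for the exhaust stack, i.e. 79.93 dB(A).
So the exhaust stack must be reduced from 85.7 to 79.93 dB(A): IL = 5.77 dB.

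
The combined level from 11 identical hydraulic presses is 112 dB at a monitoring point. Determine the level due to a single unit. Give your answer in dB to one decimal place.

101.6 dB

Dividing the total intensity by 11 lowers the level by 10·log₁₀ 11 = 10.414 dB: L₁ = 112 − 10.414.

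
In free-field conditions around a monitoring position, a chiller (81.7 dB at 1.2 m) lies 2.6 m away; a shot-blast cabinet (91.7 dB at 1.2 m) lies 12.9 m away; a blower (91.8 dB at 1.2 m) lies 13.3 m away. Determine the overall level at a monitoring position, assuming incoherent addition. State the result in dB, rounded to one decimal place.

First find each source's level at the receiver (point-source: −20·log₁₀(r/r_ref)), then combine on an intensity basis.
chiller: 81.7 − 20·log₁₀(2.6/1.2) = 81.7 − 6.72 = 74.98 dB.
shot-blast cabinet: 91.7 − 20·log₁₀(12.9/1.2) = 91.7 − 20.63 = 71.07 dB.
blower: 91.8 − 20·log₁₀(13.3/1.2) = 91.8 − 20.89 = 70.91 dB.
Σ 10^(L/10) = 5.663e+07 → L_total = 10·log₁₀(5.663e+07) = 77.53 dB.

77.5 dB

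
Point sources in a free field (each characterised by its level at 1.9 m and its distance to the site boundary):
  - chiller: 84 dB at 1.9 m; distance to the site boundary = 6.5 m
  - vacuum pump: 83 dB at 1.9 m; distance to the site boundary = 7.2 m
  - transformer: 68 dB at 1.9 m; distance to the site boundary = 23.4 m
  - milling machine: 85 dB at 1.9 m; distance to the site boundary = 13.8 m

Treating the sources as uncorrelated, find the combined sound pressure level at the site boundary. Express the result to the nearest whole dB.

76 dB

First find each source's level at the receiver (point-source: −20·log₁₀(r/r_ref)), then combine on an intensity basis.
chiller: 84 − 20·log₁₀(6.5/1.9) = 84 − 10.68 = 73.32 dB.
vacuum pump: 83 − 20·log₁₀(7.2/1.9) = 83 − 11.57 = 71.43 dB.
transformer: 68 − 20·log₁₀(23.4/1.9) = 68 − 21.81 = 46.19 dB.
milling machine: 85 − 20·log₁₀(13.8/1.9) = 85 − 17.22 = 67.78 dB.
Σ 10^(L/10) = 4.139e+07 → L_total = 10·log₁₀(4.139e+07) = 76.17 dB.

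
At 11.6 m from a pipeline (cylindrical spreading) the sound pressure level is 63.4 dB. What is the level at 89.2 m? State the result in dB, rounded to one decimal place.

For a line source, L₂ = L₁ − 10·log₁₀(r₂/r₁).
L₂ = 63.4 − 10·log₁₀(89.2/11.6) = 63.4 − 8.859 = 54.54 dB.

54.5 dB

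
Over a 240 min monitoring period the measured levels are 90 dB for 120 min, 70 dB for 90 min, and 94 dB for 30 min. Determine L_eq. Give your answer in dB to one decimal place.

89.1 dB

Weight each interval's intensity by its duration and average over T = 240 min:
Σ tᵢ·10^(Lᵢ/10) = 120·10^(90/10) + 90·10^(70/10) + 30·10^(94/10) = 1.963e+11.
L_eq = 10·log₁₀(1.963e+11/240) = 89.13 dB.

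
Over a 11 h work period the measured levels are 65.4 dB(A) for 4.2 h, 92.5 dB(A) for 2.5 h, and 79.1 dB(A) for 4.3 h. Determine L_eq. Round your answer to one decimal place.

The energy average is taken in the linear domain: L_eq = 10·log₁₀[(Σ tᵢ·10^(Lᵢ/10))/T], T = 11 h.
Σ tᵢ·10^(Lᵢ/10) = 4.2·10^(65.4/10) + 2.5·10^(92.5/10) + 4.3·10^(79.1/10) = 4.810e+09.
L_eq = 10·log₁₀(4.810e+09/11) = 86.41 dB(A).

86.4 dB(A)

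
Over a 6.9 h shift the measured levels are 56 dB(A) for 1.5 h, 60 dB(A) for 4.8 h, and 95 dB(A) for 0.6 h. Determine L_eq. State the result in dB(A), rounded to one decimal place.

84.4 dB(A)

The energy average is taken in the linear domain: L_eq = 10·log₁₀[(Σ tᵢ·10^(Lᵢ/10))/T], T = 6.9 h.
Σ tᵢ·10^(Lᵢ/10) = 1.5·10^(56/10) + 4.8·10^(60/10) + 0.6·10^(95/10) = 1.903e+09.
L_eq = 10·log₁₀(1.903e+09/6.9) = 84.41 dB(A).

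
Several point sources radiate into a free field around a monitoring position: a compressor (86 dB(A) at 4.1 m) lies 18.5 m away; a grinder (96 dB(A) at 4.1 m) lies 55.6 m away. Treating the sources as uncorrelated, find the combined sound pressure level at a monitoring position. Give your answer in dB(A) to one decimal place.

Apply inverse-square spreading to bring every level to the receiver, then sum 10^(L/10).
compressor: 86 − 20·log₁₀(18.5/4.1) = 86 − 13.09 = 72.91 dB(A).
grinder: 96 − 20·log₁₀(55.6/4.1) = 96 − 22.65 = 73.35 dB(A).
Σ 10^(L/10) = 4.120e+07 → L_total = 10·log₁₀(4.120e+07) = 76.15 dB(A).

76.1 dB(A)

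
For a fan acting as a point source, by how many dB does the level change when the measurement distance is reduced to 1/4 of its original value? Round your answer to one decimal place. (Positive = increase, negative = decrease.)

A point source loses 6 dB per doubling of distance; generally ΔL = −20·log₁₀(r₂/r₁).
ΔL = −20·log₁₀(0.25) = +12.04 dB.

+12.0 dB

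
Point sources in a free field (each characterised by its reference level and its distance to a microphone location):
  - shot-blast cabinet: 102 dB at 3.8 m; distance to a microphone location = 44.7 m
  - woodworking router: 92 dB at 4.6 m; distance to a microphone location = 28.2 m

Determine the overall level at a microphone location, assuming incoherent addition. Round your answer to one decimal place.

Propagate each source to the receiver with L = L_ref − 20·log₁₀(r/r_ref), then add intensities.
shot-blast cabinet: 102 − 20·log₁₀(44.7/3.8) = 102 − 21.41 = 80.59 dB.
woodworking router: 92 − 20·log₁₀(28.2/4.6) = 92 − 15.75 = 76.25 dB.
Σ 10^(L/10) = 1.567e+08 → L_total = 10·log₁₀(1.567e+08) = 81.95 dB.

82.0 dB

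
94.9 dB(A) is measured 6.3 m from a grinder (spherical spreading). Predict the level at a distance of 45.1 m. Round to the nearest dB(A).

78 dB(A)

Spherical spreading from a point source gives a 20·log₁₀(r₂/r₁) drop.
L₂ = 94.9 − 20·log₁₀(45.1/6.3) = 94.9 − 17.097 = 77.80 dB(A).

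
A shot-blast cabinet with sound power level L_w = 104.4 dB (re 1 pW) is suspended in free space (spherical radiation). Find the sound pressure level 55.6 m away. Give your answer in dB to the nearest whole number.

59 dB

The power spreads over a sphere of area 4π·r², so L_p = L_w − 10·log₁₀(4π·r²).
4π·r² = 3.885e+04 m², 10·log₁₀ of that is 45.894 dB.
L_p = 104.4 − 45.894 = 58.51 dB.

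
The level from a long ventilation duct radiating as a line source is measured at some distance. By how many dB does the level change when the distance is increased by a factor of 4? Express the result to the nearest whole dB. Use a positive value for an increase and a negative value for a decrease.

With cylindrical spreading the level changes by −10·log₁₀(r₂/r₁).
ΔL = −10·log₁₀(4) = -6.02 dB.

-6 dB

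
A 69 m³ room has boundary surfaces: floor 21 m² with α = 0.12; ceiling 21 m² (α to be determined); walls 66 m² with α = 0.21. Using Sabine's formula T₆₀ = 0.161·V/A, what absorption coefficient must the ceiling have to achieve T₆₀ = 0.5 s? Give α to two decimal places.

0.28

Required total absorption A = 0.161·69/0.5 = 22.22 m².
Absorption from the other surfaces = 21·0.12 + 66·0.21 = 16.38 m², so the ceiling must supply 5.84 m² over 21 m².
α = 5.84/21 = 0.278.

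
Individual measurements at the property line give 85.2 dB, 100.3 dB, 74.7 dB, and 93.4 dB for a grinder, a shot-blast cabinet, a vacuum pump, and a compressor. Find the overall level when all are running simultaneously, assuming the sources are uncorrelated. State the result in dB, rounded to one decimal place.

101.2 dB

Incoherent sources combine by intensity addition: L_total = 10·log₁₀(Σ 10^(L_i/10)).
Σ 10^(L/10) = 10^(85.2/10) + 10^(100.3/10) + 10^(74.7/10) + 10^(93.4/10) = 1.326e+10.
L_total = 10·log₁₀(1.326e+10) = 101.23 dB.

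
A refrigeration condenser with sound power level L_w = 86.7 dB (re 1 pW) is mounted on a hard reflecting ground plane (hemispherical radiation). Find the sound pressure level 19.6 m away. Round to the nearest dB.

53 dB

The power spreads over a hemisphere of area 2π·r², so L_p = L_w − 10·log₁₀(2π·r²).
2π·r² = 2414 m², 10·log₁₀ of that is 33.827 dB.
L_p = 86.7 − 33.827 = 52.87 dB.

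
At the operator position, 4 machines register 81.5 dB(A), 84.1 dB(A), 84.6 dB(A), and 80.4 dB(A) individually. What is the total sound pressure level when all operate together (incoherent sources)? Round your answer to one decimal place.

89.0 dB(A)

For uncorrelated sources the intensities add, so convert each level to linear form, sum, and take 10·log₁₀ of the total.
Σ 10^(L/10) = 10^(81.5/10) + 10^(84.1/10) + 10^(84.6/10) + 10^(80.4/10) = 7.963e+08.
L_total = 10·log₁₀(7.963e+08) = 89.01 dB(A).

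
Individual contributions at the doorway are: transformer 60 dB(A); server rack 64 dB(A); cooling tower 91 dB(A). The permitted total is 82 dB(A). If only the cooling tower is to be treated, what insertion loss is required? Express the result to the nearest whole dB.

9 dB

Fixed contribution from the other sources: Σ 10^(L/10) = 10^(60/10) + 10^(64/10) = 3.512e+06 (65.46 dB(A)).
The limit corresponds to 10^(82/10) = 1.585e+08; subtracting the fixed part leaves 1.550e+08 for the cooling tower, i.e. 81.90 dB(A).
So the cooling tower must be reduced from 91 to 81.90 dB(A): IL = 9.10 dB.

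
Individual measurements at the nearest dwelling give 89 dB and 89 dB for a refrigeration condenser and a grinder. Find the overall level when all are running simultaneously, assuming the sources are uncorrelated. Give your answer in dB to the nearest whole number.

92 dB

Incoherent sources combine by intensity addition: L_total = 10·log₁₀(Σ 10^(L_i/10)).
Σ 10^(L/10) = 10^(89/10) + 10^(89/10) = 1.589e+09.
L_total = 10·log₁₀(1.589e+09) = 92.01 dB.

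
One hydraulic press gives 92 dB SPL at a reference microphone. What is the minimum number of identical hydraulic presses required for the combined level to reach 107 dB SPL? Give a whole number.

N identical sources give L₁ + 10·log₁₀ N, so require 10·log₁₀ N ≥ 107 − 92 = 15.0 dB.
N ≥ 10^(15.0/10) = 31.623, so N = 32.

32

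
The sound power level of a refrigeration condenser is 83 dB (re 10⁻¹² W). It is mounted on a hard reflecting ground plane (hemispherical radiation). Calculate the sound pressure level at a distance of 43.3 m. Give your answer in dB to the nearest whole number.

42 dB

Free-field hemispherical radiation: L_p = L_w − 10·log₁₀(2π·r²), r = 43.3 m.
2π·r² = 1.178e+04 m², 10·log₁₀ of that is 40.712 dB.
L_p = 83 − 40.712 = 42.29 dB.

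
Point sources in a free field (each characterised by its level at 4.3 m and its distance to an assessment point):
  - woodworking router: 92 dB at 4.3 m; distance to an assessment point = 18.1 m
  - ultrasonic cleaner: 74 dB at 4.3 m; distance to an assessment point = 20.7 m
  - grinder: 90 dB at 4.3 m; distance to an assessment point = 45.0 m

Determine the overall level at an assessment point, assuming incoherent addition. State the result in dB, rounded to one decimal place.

80.0 dB

Apply inverse-square spreading to bring every level to the receiver, then sum 10^(L/10).
woodworking router: 92 − 20·log₁₀(18.1/4.3) = 92 − 12.48 = 79.52 dB.
ultrasonic cleaner: 74 − 20·log₁₀(20.7/4.3) = 74 − 13.65 = 60.35 dB.
grinder: 90 − 20·log₁₀(45.0/4.3) = 90 − 20.39 = 69.61 dB.
Σ 10^(L/10) = 9.966e+07 → L_total = 10·log₁₀(9.966e+07) = 79.99 dB.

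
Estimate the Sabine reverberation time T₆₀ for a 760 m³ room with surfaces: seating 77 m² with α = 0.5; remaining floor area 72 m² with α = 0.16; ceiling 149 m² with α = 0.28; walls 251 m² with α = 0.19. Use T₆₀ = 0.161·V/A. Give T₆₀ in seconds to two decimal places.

Summing Sᵢαᵢ: 77·0.5 + 72·0.16 + 149·0.28 + 251·0.19 = 139.43 m².
T₆₀ = 0.161 × 760 / 139.43 = 0.878 s.

0.88 s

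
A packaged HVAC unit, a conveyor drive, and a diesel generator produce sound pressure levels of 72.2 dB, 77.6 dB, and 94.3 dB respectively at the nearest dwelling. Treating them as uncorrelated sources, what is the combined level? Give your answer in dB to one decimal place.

For uncorrelated sources the intensities add, so convert each level to linear form, sum, and take 10·log₁₀ of the total.
Σ 10^(L/10) = 10^(72.2/10) + 10^(77.6/10) + 10^(94.3/10) = 2.766e+09.
L_total = 10·log₁₀(2.766e+09) = 94.42 dB.

94.4 dB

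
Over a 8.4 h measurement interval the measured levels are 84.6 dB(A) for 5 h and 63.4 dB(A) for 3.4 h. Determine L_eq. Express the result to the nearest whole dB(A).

L_eq = 10·log₁₀[(1/T)·Σ tᵢ·10^(Lᵢ/10)] with T = 8.4 h.
Σ tᵢ·10^(Lᵢ/10) = 5·10^(84.6/10) + 3.4·10^(63.4/10) = 1.449e+09.
L_eq = 10·log₁₀(1.449e+09/8.4) = 82.37 dB(A).

82 dB(A)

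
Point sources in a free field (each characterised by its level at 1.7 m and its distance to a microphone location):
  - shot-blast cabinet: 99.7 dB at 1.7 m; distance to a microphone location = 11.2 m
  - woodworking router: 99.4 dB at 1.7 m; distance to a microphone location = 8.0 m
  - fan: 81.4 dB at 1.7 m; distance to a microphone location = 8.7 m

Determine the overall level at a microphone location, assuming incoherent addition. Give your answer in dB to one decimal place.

87.9 dB

Apply inverse-square spreading to bring every level to the receiver, then sum 10^(L/10).
shot-blast cabinet: 99.7 − 20·log₁₀(11.2/1.7) = 99.7 − 16.38 = 83.32 dB.
woodworking router: 99.4 − 20·log₁₀(8.0/1.7) = 99.4 − 13.45 = 85.95 dB.
fan: 81.4 − 20·log₁₀(8.7/1.7) = 81.4 − 14.18 = 67.22 dB.
Σ 10^(L/10) = 6.136e+08 → L_total = 10·log₁₀(6.136e+08) = 87.88 dB.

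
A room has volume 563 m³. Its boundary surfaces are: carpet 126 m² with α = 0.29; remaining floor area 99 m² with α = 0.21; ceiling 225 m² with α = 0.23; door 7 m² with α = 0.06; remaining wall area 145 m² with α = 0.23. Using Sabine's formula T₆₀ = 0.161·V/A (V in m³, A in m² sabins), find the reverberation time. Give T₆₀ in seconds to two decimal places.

0.63 s

Summing Sᵢαᵢ: 126·0.29 + 99·0.21 + 225·0.23 + 7·0.06 + 145·0.23 = 142.85 m².
T₆₀ = 0.161 × 563 / 142.85 = 0.635 s.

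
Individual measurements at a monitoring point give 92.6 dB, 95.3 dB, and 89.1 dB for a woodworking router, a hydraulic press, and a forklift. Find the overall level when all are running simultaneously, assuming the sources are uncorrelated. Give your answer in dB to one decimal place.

97.8 dB

Incoherent sources combine by intensity addition: L_total = 10·log₁₀(Σ 10^(L_i/10)).
Σ 10^(L/10) = 10^(92.6/10) + 10^(95.3/10) + 10^(89.1/10) = 6.021e+09.
L_total = 10·log₁₀(6.021e+09) = 97.80 dB.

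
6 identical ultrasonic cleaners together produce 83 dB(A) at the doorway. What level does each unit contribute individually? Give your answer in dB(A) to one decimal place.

For N identical incoherent sources L_total = L₁ + 10·log₁₀ N, so L₁ = 83 − 10·log₁₀(6) = 83 − 7.782.

75.2 dB(A)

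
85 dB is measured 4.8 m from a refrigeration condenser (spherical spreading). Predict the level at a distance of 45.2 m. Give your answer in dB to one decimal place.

65.5 dB

For a point source, L₂ = L₁ − 20·log₁₀(r₂/r₁).
L₂ = 85 − 20·log₁₀(45.2/4.8) = 85 − 19.478 = 65.52 dB.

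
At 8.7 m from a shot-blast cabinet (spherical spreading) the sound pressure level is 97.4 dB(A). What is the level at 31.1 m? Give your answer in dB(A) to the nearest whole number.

For a point source, L₂ = L₁ − 20·log₁₀(r₂/r₁).
L₂ = 97.4 − 20·log₁₀(31.1/8.7) = 97.4 − 11.065 = 86.34 dB(A).

86 dB(A)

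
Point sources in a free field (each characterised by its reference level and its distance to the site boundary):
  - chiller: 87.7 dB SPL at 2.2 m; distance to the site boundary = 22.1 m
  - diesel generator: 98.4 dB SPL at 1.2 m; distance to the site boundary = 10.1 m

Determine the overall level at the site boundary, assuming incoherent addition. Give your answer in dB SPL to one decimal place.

First find each source's level at the receiver (point-source: −20·log₁₀(r/r_ref)), then combine on an intensity basis.
chiller: 87.7 − 20·log₁₀(22.1/2.2) = 87.7 − 20.04 = 67.66 dB SPL.
diesel generator: 98.4 − 20·log₁₀(10.1/1.2) = 98.4 − 18.50 = 79.90 dB SPL.
Σ 10^(L/10) = 1.035e+08 → L_total = 10·log₁₀(1.035e+08) = 80.15 dB SPL.

80.1 dB SPL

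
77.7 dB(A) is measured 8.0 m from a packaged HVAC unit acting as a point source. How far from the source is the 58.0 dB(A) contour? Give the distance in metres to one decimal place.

77.3 m

For a point source L₁ − L₂ = 20·log₁₀(r₂/r₁), so r₂ = r₁·10^((L₁−L₂)/20).
r₂ = 8.0·10^((77.7−58.0)/20) = 8.0·10^(19.7/20) = 77.28 m.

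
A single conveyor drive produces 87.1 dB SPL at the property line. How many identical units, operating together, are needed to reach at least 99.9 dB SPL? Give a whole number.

N identical sources give L₁ + 10·log₁₀ N, so require 10·log₁₀ N ≥ 99.9 − 87.1 = 12.8 dB.
N ≥ 10^(12.8/10) = 19.055, so N = 20.

20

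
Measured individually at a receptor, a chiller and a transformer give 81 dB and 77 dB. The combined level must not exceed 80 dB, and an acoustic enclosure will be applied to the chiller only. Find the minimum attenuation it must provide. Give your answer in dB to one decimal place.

4.0 dB

Everything except the chiller sums to 10^(77/10) = 5.012e+07 in linear terms, 77.00 dB.
To meet 80 dB overall, the treated chiller may contribute at most 10^(80/10) − 5.012e+07 = 4.988e+07, i.e. 76.98 dB.
Required insertion loss = 81 − 76.98 = 4.02 dB.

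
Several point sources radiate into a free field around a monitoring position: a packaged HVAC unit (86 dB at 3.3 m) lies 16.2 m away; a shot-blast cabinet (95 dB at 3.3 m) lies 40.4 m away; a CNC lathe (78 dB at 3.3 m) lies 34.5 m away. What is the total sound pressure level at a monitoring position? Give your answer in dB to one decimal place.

75.8 dB

Propagate each source to the receiver with L = L_ref − 20·log₁₀(r/r_ref), then add intensities.
packaged HVAC unit: 86 − 20·log₁₀(16.2/3.3) = 86 − 13.82 = 72.18 dB.
shot-blast cabinet: 95 − 20·log₁₀(40.4/3.3) = 95 − 21.76 = 73.24 dB.
CNC lathe: 78 − 20·log₁₀(34.5/3.3) = 78 − 20.39 = 57.61 dB.
Σ 10^(L/10) = 3.820e+07 → L_total = 10·log₁₀(3.820e+07) = 75.82 dB.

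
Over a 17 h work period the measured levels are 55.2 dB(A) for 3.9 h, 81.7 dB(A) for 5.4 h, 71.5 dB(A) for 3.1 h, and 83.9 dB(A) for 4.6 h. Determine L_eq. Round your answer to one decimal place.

Weight each interval's intensity by its duration and average over T = 17 h:
Σ tᵢ·10^(Lᵢ/10) = 3.9·10^(55.2/10) + 5.4·10^(81.7/10) + 3.1·10^(71.5/10) + 4.6·10^(83.9/10) = 1.973e+09.
L_eq = 10·log₁₀(1.973e+09/17) = 80.65 dB(A).

80.6 dB(A)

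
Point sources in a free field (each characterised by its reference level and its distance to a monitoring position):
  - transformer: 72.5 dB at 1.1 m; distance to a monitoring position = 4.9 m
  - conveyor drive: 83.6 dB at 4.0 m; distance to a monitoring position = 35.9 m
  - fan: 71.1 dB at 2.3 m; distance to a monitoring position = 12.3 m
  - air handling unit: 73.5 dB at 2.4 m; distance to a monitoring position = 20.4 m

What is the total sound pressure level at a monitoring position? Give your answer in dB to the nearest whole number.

First find each source's level at the receiver (point-source: −20·log₁₀(r/r_ref)), then combine on an intensity basis.
transformer: 72.5 − 20·log₁₀(4.9/1.1) = 72.5 − 12.98 = 59.52 dB.
conveyor drive: 83.6 − 20·log₁₀(35.9/4.0) = 83.6 − 19.06 = 64.54 dB.
fan: 71.1 − 20·log₁₀(12.3/2.3) = 71.1 − 14.56 = 56.54 dB.
air handling unit: 73.5 − 20·log₁₀(20.4/2.4) = 73.5 − 18.59 = 54.91 dB.
Σ 10^(L/10) = 4.500e+06 → L_total = 10·log₁₀(4.500e+06) = 66.53 dB.

67 dB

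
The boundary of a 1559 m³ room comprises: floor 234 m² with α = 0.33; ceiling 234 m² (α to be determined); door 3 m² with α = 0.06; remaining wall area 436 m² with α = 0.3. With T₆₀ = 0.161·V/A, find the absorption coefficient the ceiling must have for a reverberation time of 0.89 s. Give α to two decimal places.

0.32

A = 0.161·V/T₆₀ = 0.161·1559/0.89 = 282.02 m² sabins.
Absorption from the other surfaces = 234·0.33 + 3·0.06 + 436·0.3 = 208.20 m², so the ceiling must supply 73.82 m² over 234 m².
α = 73.82/234 = 0.315.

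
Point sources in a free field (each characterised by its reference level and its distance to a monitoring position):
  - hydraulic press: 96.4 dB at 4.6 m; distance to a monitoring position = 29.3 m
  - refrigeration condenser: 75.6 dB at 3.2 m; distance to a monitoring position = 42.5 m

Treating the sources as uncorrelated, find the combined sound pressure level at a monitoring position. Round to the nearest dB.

First find each source's level at the receiver (point-source: −20·log₁₀(r/r_ref)), then combine on an intensity basis.
hydraulic press: 96.4 − 20·log₁₀(29.3/4.6) = 96.4 − 16.08 = 80.32 dB.
refrigeration condenser: 75.6 − 20·log₁₀(42.5/3.2) = 75.6 − 22.46 = 53.14 dB.
Σ 10^(L/10) = 1.078e+08 → L_total = 10·log₁₀(1.078e+08) = 80.33 dB.

80 dB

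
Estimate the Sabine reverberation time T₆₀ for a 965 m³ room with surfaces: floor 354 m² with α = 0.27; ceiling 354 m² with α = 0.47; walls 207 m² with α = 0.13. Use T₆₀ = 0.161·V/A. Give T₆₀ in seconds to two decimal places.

0.54 s

Total absorption A = 354·0.27 + 354·0.47 + 207·0.13 = 288.87 m² sabins.
T₆₀ = 0.161 × 965 / 288.87 = 0.538 s.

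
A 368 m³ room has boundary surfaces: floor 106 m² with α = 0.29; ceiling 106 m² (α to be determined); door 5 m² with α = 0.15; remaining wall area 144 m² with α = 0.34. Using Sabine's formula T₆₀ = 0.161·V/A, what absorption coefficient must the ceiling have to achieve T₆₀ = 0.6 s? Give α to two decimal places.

0.17

From T₆₀ = 0.161·V/A, the target T₆₀ = 0.6 s needs A = 0.161·368/0.6 = 98.75 m².
Absorption from the other surfaces = 106·0.29 + 5·0.15 + 144·0.34 = 80.45 m², so the ceiling must supply 18.30 m² over 106 m².
α = 18.30/106 = 0.173.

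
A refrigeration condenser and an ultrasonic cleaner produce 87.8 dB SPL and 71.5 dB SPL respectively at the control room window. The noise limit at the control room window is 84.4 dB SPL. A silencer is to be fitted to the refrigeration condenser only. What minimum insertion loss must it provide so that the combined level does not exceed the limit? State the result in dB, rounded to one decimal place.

Everything except the refrigeration condenser sums to 10^(71.5/10) = 1.413e+07 in linear terms, 71.50 dB SPL.
To meet 84.4 dB SPL overall, the treated refrigeration condenser may contribute at most 10^(84.4/10) − 1.413e+07 = 2.613e+08, i.e. 84.17 dB SPL.
So the refrigeration condenser must be reduced from 87.8 to 84.17 dB SPL: IL = 3.63 dB.

3.6 dB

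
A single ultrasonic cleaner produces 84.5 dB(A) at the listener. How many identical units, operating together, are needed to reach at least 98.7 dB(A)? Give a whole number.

27

The shortfall is 98.7 − 84.5 = 14.2 dB, and N units add 10·log₁₀ N, so need 10·log₁₀ N ≥ 14.2.
N ≥ 10^(14.2/10) = 26.303, so N = 27.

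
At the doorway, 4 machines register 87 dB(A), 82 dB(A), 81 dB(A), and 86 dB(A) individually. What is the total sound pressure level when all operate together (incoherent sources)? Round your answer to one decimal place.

Incoherent sources combine by intensity addition: L_total = 10·log₁₀(Σ 10^(L_i/10)).
Σ 10^(L/10) = 10^(87/10) + 10^(82/10) + 10^(81/10) + 10^(86/10) = 1.184e+09.
L_total = 10·log₁₀(1.184e+09) = 90.73 dB(A).

90.7 dB(A)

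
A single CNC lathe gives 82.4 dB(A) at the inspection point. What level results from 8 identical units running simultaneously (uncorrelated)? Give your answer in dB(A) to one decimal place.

91.4 dB(A)

N identical incoherent sources raise the level by 10·log₁₀ N.
L_total = 82.4 + 10·log₁₀(8) = 82.4 + 9.031 = 91.43 dB(A).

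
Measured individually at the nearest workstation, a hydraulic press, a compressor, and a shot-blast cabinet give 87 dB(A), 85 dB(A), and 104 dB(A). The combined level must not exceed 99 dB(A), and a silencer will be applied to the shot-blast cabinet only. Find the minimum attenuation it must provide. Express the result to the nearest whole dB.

Everything except the shot-blast cabinet sums to 10^(87/10) + 10^(85/10) = 8.174e+08 in linear terms, 89.12 dB(A).
The limit corresponds to 10^(99/10) = 7.943e+09; subtracting the fixed part leaves 7.126e+09 for the shot-blast cabinet, i.e. 98.53 dB(A).
Required insertion loss = 104 − 98.53 = 5.47 dB.

5 dB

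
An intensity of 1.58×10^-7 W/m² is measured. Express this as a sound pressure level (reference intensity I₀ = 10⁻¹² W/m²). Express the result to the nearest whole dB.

Dividing by I₀ shifts the exponent by 12: I/I₀ = 1.58×10^5.
L = 10·(0.1987 + 5) = 51.99 dB.

52 dB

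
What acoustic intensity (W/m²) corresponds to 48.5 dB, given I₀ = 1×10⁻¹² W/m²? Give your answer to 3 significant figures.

L = 10·log₁₀(I/I₀) ⇒ I = I₀·10^(L/10) = 10⁻¹² × 10^4.85.

7.08e-08 W/m²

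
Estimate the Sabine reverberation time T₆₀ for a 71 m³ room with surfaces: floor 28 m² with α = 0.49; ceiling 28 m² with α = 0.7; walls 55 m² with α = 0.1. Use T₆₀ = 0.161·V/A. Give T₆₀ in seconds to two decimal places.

0.29 s

Summing Sᵢαᵢ: 28·0.49 + 28·0.7 + 55·0.1 = 38.82 m².
T₆₀ = 0.161 × 71 / 38.82 = 0.294 s.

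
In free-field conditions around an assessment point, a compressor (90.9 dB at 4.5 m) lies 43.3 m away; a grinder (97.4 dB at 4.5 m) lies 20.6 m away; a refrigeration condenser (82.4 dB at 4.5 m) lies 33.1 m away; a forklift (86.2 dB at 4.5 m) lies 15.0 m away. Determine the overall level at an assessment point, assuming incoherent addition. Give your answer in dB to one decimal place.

85.0 dB

Propagate each source to the receiver with L = L_ref − 20·log₁₀(r/r_ref), then add intensities.
compressor: 90.9 − 20·log₁₀(43.3/4.5) = 90.9 − 19.67 = 71.23 dB.
grinder: 97.4 − 20·log₁₀(20.6/4.5) = 97.4 − 13.21 = 84.19 dB.
refrigeration condenser: 82.4 − 20·log₁₀(33.1/4.5) = 82.4 − 17.33 = 65.07 dB.
forklift: 86.2 − 20·log₁₀(15.0/4.5) = 86.2 − 10.46 = 75.74 dB.
Σ 10^(L/10) = 3.163e+08 → L_total = 10·log₁₀(3.163e+08) = 85.00 dB.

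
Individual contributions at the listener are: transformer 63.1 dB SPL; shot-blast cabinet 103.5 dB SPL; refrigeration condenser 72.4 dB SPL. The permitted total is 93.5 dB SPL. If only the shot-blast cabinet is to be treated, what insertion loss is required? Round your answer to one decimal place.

The untreated sources together contribute 10^(63.1/10) + 10^(72.4/10) = 1.942e+07, i.e. 72.88 dB SPL.
The limit corresponds to 10^(93.5/10) = 2.239e+09; subtracting the fixed part leaves 2.219e+09 for the shot-blast cabinet, i.e. 93.46 dB SPL.
Required insertion loss = 103.5 − 93.46 = 10.04 dB.

10.0 dB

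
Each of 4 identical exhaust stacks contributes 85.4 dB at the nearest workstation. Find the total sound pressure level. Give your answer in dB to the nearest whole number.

With 4 equal, uncorrelated contributions the intensity is 4× that of one unit, giving a rise of 10·log₁₀ 4.
L_total = 85.4 + 10·log₁₀(4) = 85.4 + 6.021 = 91.42 dB.

91 dB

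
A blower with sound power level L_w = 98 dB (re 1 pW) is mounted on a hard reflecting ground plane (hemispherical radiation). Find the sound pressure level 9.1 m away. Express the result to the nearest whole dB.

Free-field hemispherical radiation: L_p = L_w − 10·log₁₀(2π·r²), r = 9.1 m.
2π·r² = 520.3 m², 10·log₁₀ of that is 27.163 dB.
L_p = 98 − 27.163 = 70.84 dB.

71 dB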